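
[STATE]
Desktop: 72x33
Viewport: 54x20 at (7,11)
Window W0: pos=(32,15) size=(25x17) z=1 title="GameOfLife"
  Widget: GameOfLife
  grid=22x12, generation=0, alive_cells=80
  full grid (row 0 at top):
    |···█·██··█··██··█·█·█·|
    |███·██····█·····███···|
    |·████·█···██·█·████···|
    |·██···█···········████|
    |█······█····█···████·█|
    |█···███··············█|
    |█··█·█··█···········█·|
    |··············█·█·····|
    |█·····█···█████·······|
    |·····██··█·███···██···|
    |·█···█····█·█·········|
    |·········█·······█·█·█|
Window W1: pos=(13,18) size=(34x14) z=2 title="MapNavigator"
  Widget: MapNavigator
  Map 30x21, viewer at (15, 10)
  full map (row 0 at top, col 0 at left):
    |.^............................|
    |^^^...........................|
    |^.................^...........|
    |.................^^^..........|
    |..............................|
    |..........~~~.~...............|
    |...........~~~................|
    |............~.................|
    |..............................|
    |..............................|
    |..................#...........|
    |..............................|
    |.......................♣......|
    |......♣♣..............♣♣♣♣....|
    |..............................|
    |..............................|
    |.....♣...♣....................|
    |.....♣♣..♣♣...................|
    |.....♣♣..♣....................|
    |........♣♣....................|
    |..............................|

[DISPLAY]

                                                      
                                                      
                                                      
                                                      
                         ┏━━━━━━━━━━━━━━━━━━━━━━━┓    
                         ┃ GameOfLife            ┃    
                         ┠───────────────────────┨    
      ┏━━━━━━━━━━━━━━━━━━━━━━━━━━━━━━━━┓         ┃    
      ┃ MapNavigator                   ┃··█·█·█· ┃    
      ┠────────────────────────────────┨··███··· ┃    
      ┃ ..........~~~.~............... ┃·████··· ┃    
      ┃ ...........~~~................ ┃····████ ┃    
      ┃ ............~................. ┃··████·█ ┃    
      ┃ .............................. ┃·······█ ┃    
      ┃ .............................. ┃······█· ┃    
      ┃ ...............@..#........... ┃█·█····· ┃    
      ┃ .............................. ┃█······· ┃    
      ┃ .......................♣...... ┃···██··· ┃    
      ┃ ......♣♣..............♣♣♣♣.... ┃········ ┃    
      ┃ .............................. ┃···█·█·█ ┃    


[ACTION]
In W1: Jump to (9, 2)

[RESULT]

                                                      
                                                      
                                                      
                                                      
                         ┏━━━━━━━━━━━━━━━━━━━━━━━┓    
                         ┃ GameOfLife            ┃    
                         ┠───────────────────────┨    
      ┏━━━━━━━━━━━━━━━━━━━━━━━━━━━━━━━━┓         ┃    
      ┃ MapNavigator                   ┃··█·█·█· ┃    
      ┠────────────────────────────────┨··███··· ┃    
      ┃                                ┃·████··· ┃    
      ┃                                ┃····████ ┃    
      ┃                                ┃··████·█ ┃    
      ┃       .^.......................┃·······█ ┃    
      ┃       ^^^......................┃······█· ┃    
      ┃       ^........@........^......┃█·█····· ┃    
      ┃       .................^^^.....┃█······· ┃    
      ┃       .........................┃···██··· ┃    
      ┃       ..........~~~.~..........┃········ ┃    
      ┃       ...........~~~...........┃···█·█·█ ┃    


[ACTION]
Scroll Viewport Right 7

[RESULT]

                                                      
                                                      
                                                      
                                                      
                  ┏━━━━━━━━━━━━━━━━━━━━━━━┓           
                  ┃ GameOfLife            ┃           
                  ┠───────────────────────┨           
━━━━━━━━━━━━━━━━━━━━━━━━━━━━━━━━┓         ┃           
 MapNavigator                   ┃··█·█·█· ┃           
────────────────────────────────┨··███··· ┃           
                                ┃·████··· ┃           
                                ┃····████ ┃           
                                ┃··████·█ ┃           
       .^.......................┃·······█ ┃           
       ^^^......................┃······█· ┃           
       ^........@........^......┃█·█····· ┃           
       .................^^^.....┃█······· ┃           
       .........................┃···██··· ┃           
       ..........~~~.~..........┃········ ┃           
       ...........~~~...........┃···█·█·█ ┃           


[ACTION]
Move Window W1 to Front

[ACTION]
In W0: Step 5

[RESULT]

                                                      
                                                      
                                                      
                                                      
                  ┏━━━━━━━━━━━━━━━━━━━━━━━┓           
                  ┃ GameOfLife            ┃           
                  ┠───────────────────────┨           
━━━━━━━━━━━━━━━━━━━━━━━━━━━━━━━━┓         ┃           
 MapNavigator                   ┃·█······ ┃           
────────────────────────────────┨███····· ┃           
                                ┃··██··██ ┃           
                                ┃·······█ ┃           
                                ┃········ ┃           
       .^.......................┃········ ┃           
       ^^^......................┃········ ┃           
       ^........@........^......┃········ ┃           
       .................^^^.....┃········ ┃           
       .........................┃·███···· ┃           
       ..........~~~.~..........┃·█······ ┃           
       ...........~~~...........┃········ ┃           


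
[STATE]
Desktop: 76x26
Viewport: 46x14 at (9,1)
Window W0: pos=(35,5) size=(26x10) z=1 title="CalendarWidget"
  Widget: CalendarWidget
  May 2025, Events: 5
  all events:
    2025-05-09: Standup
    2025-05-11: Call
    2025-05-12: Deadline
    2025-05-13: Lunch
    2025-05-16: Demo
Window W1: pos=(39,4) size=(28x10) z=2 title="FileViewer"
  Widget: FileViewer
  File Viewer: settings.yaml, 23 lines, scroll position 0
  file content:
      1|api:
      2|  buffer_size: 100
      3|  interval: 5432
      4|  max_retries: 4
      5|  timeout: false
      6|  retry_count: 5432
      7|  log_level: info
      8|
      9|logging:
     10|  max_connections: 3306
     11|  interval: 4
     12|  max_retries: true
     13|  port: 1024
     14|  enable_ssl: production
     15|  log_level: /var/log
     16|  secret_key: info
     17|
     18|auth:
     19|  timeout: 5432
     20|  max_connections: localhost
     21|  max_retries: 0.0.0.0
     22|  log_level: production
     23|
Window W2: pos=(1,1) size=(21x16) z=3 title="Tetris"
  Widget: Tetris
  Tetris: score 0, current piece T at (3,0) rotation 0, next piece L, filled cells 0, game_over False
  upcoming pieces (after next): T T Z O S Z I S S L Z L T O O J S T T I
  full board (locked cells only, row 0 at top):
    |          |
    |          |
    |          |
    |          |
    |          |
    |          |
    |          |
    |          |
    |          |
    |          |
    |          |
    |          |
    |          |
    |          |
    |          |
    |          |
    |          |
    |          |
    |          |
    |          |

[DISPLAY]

━━━━━━━━━━━━┓                                 
            ┃                                 
────────────┨                                 
   │Next:   ┃                 ┏━━━━━━━━━━━━━━━
   │  ▒     ┃             ┏━━━┃ FileViewer    
   │▒▒▒     ┃             ┃ Ca┠───────────────
   │        ┃             ┠───┃api:           
   │        ┃             ┃   ┃  buffer_size: 
   │        ┃             ┃Mo ┃  interval: 543
   │Score:  ┃             ┃   ┃  max_retries: 
   │0       ┃             ┃ 5 ┃  timeout: fals
   │        ┃             ┃12*┃  retry_count: 
   │        ┃             ┃19 ┗━━━━━━━━━━━━━━━
   │        ┃             ┗━━━━━━━━━━━━━━━━━━━


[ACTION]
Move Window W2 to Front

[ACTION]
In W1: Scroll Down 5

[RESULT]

━━━━━━━━━━━━┓                                 
            ┃                                 
────────────┨                                 
   │Next:   ┃                 ┏━━━━━━━━━━━━━━━
   │  ▒     ┃             ┏━━━┃ FileViewer    
   │▒▒▒     ┃             ┃ Ca┠───────────────
   │        ┃             ┠───┃  retry_count: 
   │        ┃             ┃   ┃  log_level: in
   │        ┃             ┃Mo ┃               
   │Score:  ┃             ┃   ┃logging:       
   │0       ┃             ┃ 5 ┃  max_connectio
   │        ┃             ┃12*┃  interval: 4  
   │        ┃             ┃19 ┗━━━━━━━━━━━━━━━
   │        ┃             ┗━━━━━━━━━━━━━━━━━━━


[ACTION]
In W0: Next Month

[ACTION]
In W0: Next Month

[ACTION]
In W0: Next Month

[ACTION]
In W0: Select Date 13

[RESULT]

━━━━━━━━━━━━┓                                 
            ┃                                 
────────────┨                                 
   │Next:   ┃                 ┏━━━━━━━━━━━━━━━
   │  ▒     ┃             ┏━━━┃ FileViewer    
   │▒▒▒     ┃             ┃ Ca┠───────────────
   │        ┃             ┠───┃  retry_count: 
   │        ┃             ┃   ┃  log_level: in
   │        ┃             ┃Mo ┃               
   │Score:  ┃             ┃   ┃logging:       
   │0       ┃             ┃ 4 ┃  max_connectio
   │        ┃             ┃11 ┃  interval: 4  
   │        ┃             ┃18 ┗━━━━━━━━━━━━━━━
   │        ┃             ┗━━━━━━━━━━━━━━━━━━━


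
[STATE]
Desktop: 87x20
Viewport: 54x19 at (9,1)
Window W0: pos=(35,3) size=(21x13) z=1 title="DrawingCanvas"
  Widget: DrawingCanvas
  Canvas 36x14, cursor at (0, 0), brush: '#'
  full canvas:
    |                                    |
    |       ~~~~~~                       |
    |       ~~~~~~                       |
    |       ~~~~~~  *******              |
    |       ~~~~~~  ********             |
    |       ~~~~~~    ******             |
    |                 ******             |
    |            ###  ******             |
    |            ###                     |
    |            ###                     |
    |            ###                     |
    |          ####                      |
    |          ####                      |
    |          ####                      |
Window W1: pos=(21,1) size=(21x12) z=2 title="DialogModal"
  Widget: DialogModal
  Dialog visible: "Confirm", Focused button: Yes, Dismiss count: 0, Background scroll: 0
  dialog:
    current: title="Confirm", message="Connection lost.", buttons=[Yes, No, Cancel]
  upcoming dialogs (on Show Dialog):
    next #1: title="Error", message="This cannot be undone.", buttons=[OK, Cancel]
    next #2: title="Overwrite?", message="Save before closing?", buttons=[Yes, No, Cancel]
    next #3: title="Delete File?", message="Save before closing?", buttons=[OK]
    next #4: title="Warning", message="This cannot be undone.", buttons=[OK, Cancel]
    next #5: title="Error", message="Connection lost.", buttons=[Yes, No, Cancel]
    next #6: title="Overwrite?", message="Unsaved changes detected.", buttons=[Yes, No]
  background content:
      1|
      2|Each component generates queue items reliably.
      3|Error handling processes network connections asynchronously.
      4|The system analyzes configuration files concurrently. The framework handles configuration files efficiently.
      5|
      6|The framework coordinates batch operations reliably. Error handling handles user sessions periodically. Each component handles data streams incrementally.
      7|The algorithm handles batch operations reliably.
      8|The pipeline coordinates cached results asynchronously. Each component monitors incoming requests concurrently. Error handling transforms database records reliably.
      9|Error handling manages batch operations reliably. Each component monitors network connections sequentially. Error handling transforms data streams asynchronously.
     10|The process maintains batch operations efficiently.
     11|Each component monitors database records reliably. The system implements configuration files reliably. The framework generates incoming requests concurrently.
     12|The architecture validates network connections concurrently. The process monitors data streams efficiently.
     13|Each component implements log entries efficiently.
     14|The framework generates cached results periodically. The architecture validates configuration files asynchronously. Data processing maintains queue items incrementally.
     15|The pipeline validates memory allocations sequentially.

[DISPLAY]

            ┏━━━━━━━━━━━━━━━━━━━┓                     
            ┃ DialogModal       ┃                     
            ┠───────────────────┨━━━━━━━━━━━━━┓       
            ┃                   ┃ngCanvas     ┃       
            ┃Ea┌─────────────┐ne┃─────────────┨       
            ┃Er│   Confirm   │oc┃             ┃       
            ┃Th│Connection lo│es┃ ~~~~~~      ┃       
            ┃  │[Yes]  No   C│  ┃ ~~~~~~      ┃       
            ┃Th└─────────────┘rd┃ ~~~~~~  ****┃       
            ┃The algorithm handl┃ ~~~~~~  ****┃       
            ┃The pipeline coordi┃ ~~~~~~    **┃       
            ┗━━━━━━━━━━━━━━━━━━━┛           **┃       
                          ┃            ###  **┃       
                          ┃            ###    ┃       
                          ┗━━━━━━━━━━━━━━━━━━━┛       
                                                      
                                                      
                                                      
                                                      


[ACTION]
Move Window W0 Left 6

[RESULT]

            ┏━━━━━━━━━━━━━━━━━━━┓                     
            ┃ DialogModal       ┃                     
            ┠───────────────────┨━━━━━━━┓             
            ┃                   ┃as     ┃             
            ┃Ea┌─────────────┐ne┃───────┨             
            ┃Er│   Confirm   │oc┃       ┃             
            ┃Th│Connection lo│es┃~      ┃             
            ┃  │[Yes]  No   C│  ┃~      ┃             
            ┃Th└─────────────┘rd┃~  ****┃             
            ┃The algorithm handl┃~  ****┃             
            ┃The pipeline coordi┃~    **┃             
            ┗━━━━━━━━━━━━━━━━━━━┛     **┃             
                    ┃            ###  **┃             
                    ┃            ###    ┃             
                    ┗━━━━━━━━━━━━━━━━━━━┛             
                                                      
                                                      
                                                      
                                                      


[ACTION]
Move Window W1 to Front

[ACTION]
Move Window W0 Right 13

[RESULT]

            ┏━━━━━━━━━━━━━━━━━━━┓                     
            ┃ DialogModal       ┃                     
            ┠───────────────────┨┏━━━━━━━━━━━━━━━━━━━┓
            ┃                   ┃┃ DrawingCanvas     ┃
            ┃Ea┌─────────────┐ne┃┠───────────────────┨
            ┃Er│   Confirm   │oc┃┃+                  ┃
            ┃Th│Connection lo│es┃┃       ~~~~~~      ┃
            ┃  │[Yes]  No   C│  ┃┃       ~~~~~~      ┃
            ┃Th└─────────────┘rd┃┃       ~~~~~~  ****┃
            ┃The algorithm handl┃┃       ~~~~~~  ****┃
            ┃The pipeline coordi┃┃       ~~~~~~    **┃
            ┗━━━━━━━━━━━━━━━━━━━┛┃                 **┃
                                 ┃            ###  **┃
                                 ┃            ###    ┃
                                 ┗━━━━━━━━━━━━━━━━━━━┛
                                                      
                                                      
                                                      
                                                      


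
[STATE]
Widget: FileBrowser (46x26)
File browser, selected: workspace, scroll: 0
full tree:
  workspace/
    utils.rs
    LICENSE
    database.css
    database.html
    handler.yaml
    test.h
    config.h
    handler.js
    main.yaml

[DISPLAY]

> [-] workspace/                              
    utils.rs                                  
    LICENSE                                   
    database.css                              
    database.html                             
    handler.yaml                              
    test.h                                    
    config.h                                  
    handler.js                                
    main.yaml                                 
                                              
                                              
                                              
                                              
                                              
                                              
                                              
                                              
                                              
                                              
                                              
                                              
                                              
                                              
                                              
                                              


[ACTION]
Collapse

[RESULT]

> [+] workspace/                              
                                              
                                              
                                              
                                              
                                              
                                              
                                              
                                              
                                              
                                              
                                              
                                              
                                              
                                              
                                              
                                              
                                              
                                              
                                              
                                              
                                              
                                              
                                              
                                              
                                              


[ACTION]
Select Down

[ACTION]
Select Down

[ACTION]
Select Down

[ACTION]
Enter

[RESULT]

> [-] workspace/                              
    utils.rs                                  
    LICENSE                                   
    database.css                              
    database.html                             
    handler.yaml                              
    test.h                                    
    config.h                                  
    handler.js                                
    main.yaml                                 
                                              
                                              
                                              
                                              
                                              
                                              
                                              
                                              
                                              
                                              
                                              
                                              
                                              
                                              
                                              
                                              


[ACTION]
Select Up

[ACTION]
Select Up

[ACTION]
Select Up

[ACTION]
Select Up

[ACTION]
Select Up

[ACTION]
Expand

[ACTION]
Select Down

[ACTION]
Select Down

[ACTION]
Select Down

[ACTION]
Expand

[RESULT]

  [-] workspace/                              
    utils.rs                                  
    LICENSE                                   
  > database.css                              
    database.html                             
    handler.yaml                              
    test.h                                    
    config.h                                  
    handler.js                                
    main.yaml                                 
                                              
                                              
                                              
                                              
                                              
                                              
                                              
                                              
                                              
                                              
                                              
                                              
                                              
                                              
                                              
                                              


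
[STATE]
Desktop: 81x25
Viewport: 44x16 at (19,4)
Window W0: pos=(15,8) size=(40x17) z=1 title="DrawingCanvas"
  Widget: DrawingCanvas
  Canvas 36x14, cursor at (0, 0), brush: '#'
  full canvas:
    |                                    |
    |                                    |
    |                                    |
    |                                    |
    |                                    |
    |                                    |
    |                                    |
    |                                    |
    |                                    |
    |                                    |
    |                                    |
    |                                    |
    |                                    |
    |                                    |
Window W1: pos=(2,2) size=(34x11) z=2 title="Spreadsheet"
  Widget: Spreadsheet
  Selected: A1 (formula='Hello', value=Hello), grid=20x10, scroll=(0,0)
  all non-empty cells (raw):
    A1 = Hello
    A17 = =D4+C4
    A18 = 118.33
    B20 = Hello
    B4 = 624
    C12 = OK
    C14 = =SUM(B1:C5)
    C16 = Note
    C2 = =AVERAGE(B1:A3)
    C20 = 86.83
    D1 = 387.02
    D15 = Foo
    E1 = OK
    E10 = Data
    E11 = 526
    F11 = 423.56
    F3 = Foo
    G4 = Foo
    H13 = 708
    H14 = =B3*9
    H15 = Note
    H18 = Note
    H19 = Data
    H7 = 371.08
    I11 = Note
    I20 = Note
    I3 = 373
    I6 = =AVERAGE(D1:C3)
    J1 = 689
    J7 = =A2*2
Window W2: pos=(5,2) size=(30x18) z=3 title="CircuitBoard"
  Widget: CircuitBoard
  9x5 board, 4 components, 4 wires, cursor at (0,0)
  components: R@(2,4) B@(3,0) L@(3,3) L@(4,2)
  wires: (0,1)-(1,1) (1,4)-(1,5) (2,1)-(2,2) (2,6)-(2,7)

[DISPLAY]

───────────────┨┨                           
5 6 7 8        ┃┃                           
               ┃┃                           
               ┃┃                           
       · ─ ·   ┃┃━━━━━━━━━━━━━━━━━━┓        
               ┃┃                  ┃        
       R       ┃┃──────────────────┨        
               ┃┃                  ┃        
   L           ┃┛                  ┃        
               ┃                   ┃        
               ┃                   ┃        
               ┃                   ┃        
               ┃                   ┃        
               ┃                   ┃        
               ┃                   ┃        
━━━━━━━━━━━━━━━┛                   ┃        


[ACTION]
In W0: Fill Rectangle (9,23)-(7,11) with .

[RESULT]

───────────────┨┨                           
5 6 7 8        ┃┃                           
               ┃┃                           
               ┃┃                           
       · ─ ·   ┃┃━━━━━━━━━━━━━━━━━━┓        
               ┃┃                  ┃        
       R       ┃┃──────────────────┨        
               ┃┃                  ┃        
   L           ┃┛                  ┃        
               ┃                   ┃        
               ┃                   ┃        
               ┃                   ┃        
               ┃                   ┃        
               ┃                   ┃        
               ┃.....              ┃        
━━━━━━━━━━━━━━━┛.....              ┃        


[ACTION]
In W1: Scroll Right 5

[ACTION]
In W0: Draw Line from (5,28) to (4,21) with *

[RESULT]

───────────────┨┨                           
5 6 7 8        ┃┃                           
               ┃┃                           
               ┃┃                           
       · ─ ·   ┃┃━━━━━━━━━━━━━━━━━━┓        
               ┃┃                  ┃        
       R       ┃┃──────────────────┨        
               ┃┃                  ┃        
   L           ┃┛                  ┃        
               ┃                   ┃        
               ┃                   ┃        
               ┃  ****             ┃        
               ┃      ****         ┃        
               ┃                   ┃        
               ┃.....              ┃        
━━━━━━━━━━━━━━━┛.....              ┃        


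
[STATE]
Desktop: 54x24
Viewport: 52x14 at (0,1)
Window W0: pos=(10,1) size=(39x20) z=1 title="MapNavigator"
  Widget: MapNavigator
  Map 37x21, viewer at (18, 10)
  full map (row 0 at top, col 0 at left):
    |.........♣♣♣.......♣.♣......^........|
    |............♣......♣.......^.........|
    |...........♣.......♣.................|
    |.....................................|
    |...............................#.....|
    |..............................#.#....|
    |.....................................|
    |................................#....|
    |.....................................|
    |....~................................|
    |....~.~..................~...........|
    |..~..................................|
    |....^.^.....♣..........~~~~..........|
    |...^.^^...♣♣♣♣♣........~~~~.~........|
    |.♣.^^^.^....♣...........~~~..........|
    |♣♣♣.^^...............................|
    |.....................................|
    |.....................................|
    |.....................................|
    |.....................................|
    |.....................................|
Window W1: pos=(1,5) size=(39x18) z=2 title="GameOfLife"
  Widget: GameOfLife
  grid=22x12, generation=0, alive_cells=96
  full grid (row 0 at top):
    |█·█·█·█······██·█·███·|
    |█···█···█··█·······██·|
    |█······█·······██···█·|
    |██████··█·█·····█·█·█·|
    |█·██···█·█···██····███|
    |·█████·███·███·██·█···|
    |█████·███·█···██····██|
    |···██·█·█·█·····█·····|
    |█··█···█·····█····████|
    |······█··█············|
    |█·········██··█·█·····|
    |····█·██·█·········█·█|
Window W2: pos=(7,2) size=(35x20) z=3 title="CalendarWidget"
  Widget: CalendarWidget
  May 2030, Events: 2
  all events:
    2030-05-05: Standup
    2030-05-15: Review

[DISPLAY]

          ┏━━━━━━━━━━━━━━━━━━━━━━━━━━━━━━━━━━━━━┓   
       ┏━━━━━━━━━━━━━━━━━━━━━━━━━━━━━━━━━┓      ┃   
       ┃ CalendarWidget                  ┃──────┨   
       ┠─────────────────────────────────┨......┃   
 ┏━━━━━┃             May 2030            ┃......┃   
 ┃ Game┃Mo Tu We Th Fr Sa Su             ┃#.....┃   
 ┠─────┃       1  2  3  4  5*            ┃.#....┃   
 ┃Gen: ┃ 6  7  8  9 10 11 12             ┃......┃   
 ┃█·█·█┃13 14 15* 16 17 18 19            ┃.#....┃   
 ┃█···█┃20 21 22 23 24 25 26             ┃......┃   
 ┃█····┃27 28 29 30 31                   ┃......┃   
 ┃█████┃                                 ┃......┃   
 ┃█·██·┃                                 ┃......┃   
 ┃·████┃                                 ┃......┃   


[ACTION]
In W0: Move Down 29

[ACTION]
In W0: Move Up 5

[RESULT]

          ┏━━━━━━━━━━━━━━━━━━━━━━━━━━━━━━━━━━━━━┓   
       ┏━━━━━━━━━━━━━━━━━━━━━━━━━━━━━━━━━┓      ┃   
       ┃ CalendarWidget                  ┃──────┨   
       ┠─────────────────────────────────┨.#....┃   
 ┏━━━━━┃             May 2030            ┃......┃   
 ┃ Game┃Mo Tu We Th Fr Sa Su             ┃......┃   
 ┠─────┃       1  2  3  4  5*            ┃......┃   
 ┃Gen: ┃ 6  7  8  9 10 11 12             ┃......┃   
 ┃█·█·█┃13 14 15* 16 17 18 19            ┃......┃   
 ┃█···█┃20 21 22 23 24 25 26             ┃......┃   
 ┃█····┃27 28 29 30 31                   ┃......┃   
 ┃█████┃                                 ┃......┃   
 ┃█·██·┃                                 ┃......┃   
 ┃·████┃                                 ┃......┃   


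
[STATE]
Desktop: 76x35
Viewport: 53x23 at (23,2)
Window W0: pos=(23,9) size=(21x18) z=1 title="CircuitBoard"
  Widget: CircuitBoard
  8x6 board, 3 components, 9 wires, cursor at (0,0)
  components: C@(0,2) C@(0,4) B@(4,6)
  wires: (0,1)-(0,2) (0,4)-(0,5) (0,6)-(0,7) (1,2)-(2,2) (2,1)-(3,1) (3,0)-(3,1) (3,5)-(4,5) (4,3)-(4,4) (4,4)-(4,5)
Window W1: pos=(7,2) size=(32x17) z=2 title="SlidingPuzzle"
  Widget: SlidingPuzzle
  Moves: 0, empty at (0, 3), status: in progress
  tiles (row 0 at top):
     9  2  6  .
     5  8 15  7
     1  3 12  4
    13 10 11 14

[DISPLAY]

━━━━━━━━━━━━━━━┓                                     
               ┃                                     
───────────────┨                                     
┬────┐         ┃                                     
│    │         ┃                                     
┼────┤         ┃                                     
│  7 │         ┃                                     
┼────┤         ┃━━━━┓                                
│  4 │         ┃    ┃                                
┼────┤         ┃────┨                                
│ 14 │         ┃6 7 ┃                                
┴────┘         ┃    ┃                                
               ┃    ┃                                
               ┃    ┃                                
               ┃    ┃                                
               ┃    ┃                                
━━━━━━━━━━━━━━━┛    ┃                                
┃3   · ─ ·          ┃                                
┃                   ┃                                
┃4               · ─┃                                
┃                   ┃                                
┃5                  ┃                                
┃Cursor: (0,0)      ┃                                


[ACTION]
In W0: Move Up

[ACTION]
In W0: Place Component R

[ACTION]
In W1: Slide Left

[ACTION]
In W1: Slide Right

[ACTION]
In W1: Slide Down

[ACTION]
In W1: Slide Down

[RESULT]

━━━━━━━━━━━━━━━┓                                     
               ┃                                     
───────────────┨                                     
┬────┐         ┃                                     
│  6 │         ┃                                     
┼────┤         ┃                                     
│  7 │         ┃                                     
┼────┤         ┃━━━━┓                                
│  4 │         ┃    ┃                                
┼────┤         ┃────┨                                
│ 14 │         ┃6 7 ┃                                
┴────┘         ┃    ┃                                
               ┃    ┃                                
               ┃    ┃                                
               ┃    ┃                                
               ┃    ┃                                
━━━━━━━━━━━━━━━┛    ┃                                
┃3   · ─ ·          ┃                                
┃                   ┃                                
┃4               · ─┃                                
┃                   ┃                                
┃5                  ┃                                
┃Cursor: (0,0)      ┃                                


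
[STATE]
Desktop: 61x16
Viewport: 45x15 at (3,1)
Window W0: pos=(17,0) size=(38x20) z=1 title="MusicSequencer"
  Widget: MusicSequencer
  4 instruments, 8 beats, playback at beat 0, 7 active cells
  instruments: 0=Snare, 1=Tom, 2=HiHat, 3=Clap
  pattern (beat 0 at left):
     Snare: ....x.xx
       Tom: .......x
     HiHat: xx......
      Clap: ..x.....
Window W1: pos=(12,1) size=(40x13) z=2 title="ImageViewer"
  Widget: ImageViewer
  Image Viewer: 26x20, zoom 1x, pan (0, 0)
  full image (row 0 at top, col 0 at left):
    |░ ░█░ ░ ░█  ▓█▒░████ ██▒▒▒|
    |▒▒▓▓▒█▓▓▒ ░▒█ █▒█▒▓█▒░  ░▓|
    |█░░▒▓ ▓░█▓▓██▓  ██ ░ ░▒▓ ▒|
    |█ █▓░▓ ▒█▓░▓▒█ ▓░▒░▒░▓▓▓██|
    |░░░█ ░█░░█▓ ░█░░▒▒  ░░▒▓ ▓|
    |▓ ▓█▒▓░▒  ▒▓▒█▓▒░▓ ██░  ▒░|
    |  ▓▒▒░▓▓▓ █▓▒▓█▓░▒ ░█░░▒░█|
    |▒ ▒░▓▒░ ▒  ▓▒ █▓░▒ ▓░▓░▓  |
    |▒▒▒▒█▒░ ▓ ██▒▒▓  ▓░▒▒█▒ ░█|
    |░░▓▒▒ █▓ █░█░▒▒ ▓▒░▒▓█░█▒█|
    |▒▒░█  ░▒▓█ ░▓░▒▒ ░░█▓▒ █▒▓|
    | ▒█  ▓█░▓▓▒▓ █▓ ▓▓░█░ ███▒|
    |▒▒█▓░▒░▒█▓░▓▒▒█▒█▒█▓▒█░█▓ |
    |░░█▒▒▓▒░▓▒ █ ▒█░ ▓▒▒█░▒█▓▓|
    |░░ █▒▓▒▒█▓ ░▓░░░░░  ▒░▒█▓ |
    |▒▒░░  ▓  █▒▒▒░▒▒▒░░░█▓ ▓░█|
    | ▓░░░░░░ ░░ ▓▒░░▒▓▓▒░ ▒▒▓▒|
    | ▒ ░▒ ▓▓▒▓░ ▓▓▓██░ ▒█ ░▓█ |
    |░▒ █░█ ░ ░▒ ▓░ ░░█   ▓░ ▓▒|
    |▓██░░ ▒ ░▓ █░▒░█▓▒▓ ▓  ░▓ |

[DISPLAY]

         ┏━━━━━━━━━━━━━━━━━━━━━━━━━━━━━━━━━━━
         ┃ ImageViewer                       
         ┠───────────────────────────────────
         ┃░ ░█░ ░ ░█  ▓█▒░████ ██▒▒▒         
         ┃▒▒▓▓▒█▓▓▒ ░▒█ █▒█▒▓█▒░  ░▓         
         ┃█░░▒▓ ▓░█▓▓██▓  ██ ░ ░▒▓ ▒         
         ┃█ █▓░▓ ▒█▓░▓▒█ ▓░▒░▒░▓▓▓██         
         ┃░░░█ ░█░░█▓ ░█░░▒▒  ░░▒▓ ▓         
         ┃▓ ▓█▒▓░▒  ▒▓▒█▓▒░▓ ██░  ▒░         
         ┃  ▓▒▒░▓▓▓ █▓▒▓█▓░▒ ░█░░▒░█         
         ┃▒ ▒░▓▒░ ▒  ▓▒ █▓░▒ ▓░▓░▓           
         ┃▒▒▒▒█▒░ ▓ ██▒▒▓  ▓░▒▒█▒ ░█         
         ┗━━━━━━━━━━━━━━━━━━━━━━━━━━━━━━━━━━━
              ┃                              
              ┃                              


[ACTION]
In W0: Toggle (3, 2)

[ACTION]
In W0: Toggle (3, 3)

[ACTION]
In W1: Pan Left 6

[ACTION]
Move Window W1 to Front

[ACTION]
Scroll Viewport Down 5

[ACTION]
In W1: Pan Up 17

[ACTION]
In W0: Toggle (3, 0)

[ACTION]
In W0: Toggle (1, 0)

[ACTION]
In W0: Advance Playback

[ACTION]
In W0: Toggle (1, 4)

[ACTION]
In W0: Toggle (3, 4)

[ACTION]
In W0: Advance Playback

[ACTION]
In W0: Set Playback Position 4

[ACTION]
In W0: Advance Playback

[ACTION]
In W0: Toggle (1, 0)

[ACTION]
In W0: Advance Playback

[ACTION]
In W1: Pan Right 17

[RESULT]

         ┏━━━━━━━━━━━━━━━━━━━━━━━━━━━━━━━━━━━
         ┃ ImageViewer                       
         ┠───────────────────────────────────
         ┃███ ██▒▒▒                          
         ┃▒▓█▒░  ░▓                          
         ┃█ ░ ░▒▓ ▒                          
         ┃▒░▒░▓▓▓██                          
         ┃▒  ░░▒▓ ▓                          
         ┃▓ ██░  ▒░                          
         ┃▒ ░█░░▒░█                          
         ┃▒ ▓░▓░▓                            
         ┃▓░▒▒█▒ ░█                          
         ┗━━━━━━━━━━━━━━━━━━━━━━━━━━━━━━━━━━━
              ┃                              
              ┃                              
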